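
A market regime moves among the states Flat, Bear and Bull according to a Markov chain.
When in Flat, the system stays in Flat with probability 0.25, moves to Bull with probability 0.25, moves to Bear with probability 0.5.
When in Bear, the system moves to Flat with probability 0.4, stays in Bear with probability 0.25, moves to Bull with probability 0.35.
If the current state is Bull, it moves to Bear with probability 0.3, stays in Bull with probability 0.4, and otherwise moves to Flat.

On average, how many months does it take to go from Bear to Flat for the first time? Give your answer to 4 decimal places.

2.7536

Let t(s) be the expected number of months to first reach Flat from state s, with t(Flat) = 0. Conditioning on the first month:
t(Bear) = 1 + 0.25·t(Bear) + 0.35·t(Bull)
t(Bull) = 1 + 0.3·t(Bear) + 0.4·t(Bull)
Solving: t(Bear) = 2.7536, t(Bull) = 3.0435.
Expected months from Bear to Flat: 2.7536.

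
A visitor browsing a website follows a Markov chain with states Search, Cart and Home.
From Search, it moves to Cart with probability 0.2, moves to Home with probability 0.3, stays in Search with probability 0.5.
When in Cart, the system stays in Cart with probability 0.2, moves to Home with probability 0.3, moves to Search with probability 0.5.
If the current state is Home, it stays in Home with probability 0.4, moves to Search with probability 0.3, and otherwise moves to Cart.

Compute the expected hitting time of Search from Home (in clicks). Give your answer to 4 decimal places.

Let t(s) be the expected number of clicks to first reach Search from state s, with t(Search) = 0. Conditioning on the first click:
t(Cart) = 1 + 0.2·t(Cart) + 0.3·t(Home)
t(Home) = 1 + 0.3·t(Cart) + 0.4·t(Home)
Solving: t(Cart) = 2.3077, t(Home) = 2.8205.
Expected clicks from Home to Search: 2.8205.

2.8205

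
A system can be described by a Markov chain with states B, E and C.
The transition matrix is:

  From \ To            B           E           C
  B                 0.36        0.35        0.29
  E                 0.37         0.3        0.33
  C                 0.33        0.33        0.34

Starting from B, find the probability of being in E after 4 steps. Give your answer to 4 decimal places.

Propagate the distribution vector 4 steps from B.
After 0 steps: (1.0000, 0.0000, 0.0000)
After 1 step: (0.3600, 0.3500, 0.2900)
After 2 steps: (0.3548, 0.3267, 0.3185)
After 3 steps: (0.3537, 0.3273, 0.3190)
After 4 steps: (0.3537, 0.3273, 0.3190)
P(in E after 4 steps) = 0.3273

0.3273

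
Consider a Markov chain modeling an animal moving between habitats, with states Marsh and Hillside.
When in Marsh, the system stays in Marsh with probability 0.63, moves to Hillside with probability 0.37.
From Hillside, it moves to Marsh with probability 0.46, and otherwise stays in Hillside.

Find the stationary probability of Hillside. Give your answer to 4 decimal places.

Let the stationary distribution be π with π = πP and π_1 + π_2 = 1.
π_1 = 0.63·π_1 + 0.46·π_2
Solving with the normalization constraint gives π = (0.5542, 0.4458).
So the stationary probability of Hillside is 0.4458.

0.4458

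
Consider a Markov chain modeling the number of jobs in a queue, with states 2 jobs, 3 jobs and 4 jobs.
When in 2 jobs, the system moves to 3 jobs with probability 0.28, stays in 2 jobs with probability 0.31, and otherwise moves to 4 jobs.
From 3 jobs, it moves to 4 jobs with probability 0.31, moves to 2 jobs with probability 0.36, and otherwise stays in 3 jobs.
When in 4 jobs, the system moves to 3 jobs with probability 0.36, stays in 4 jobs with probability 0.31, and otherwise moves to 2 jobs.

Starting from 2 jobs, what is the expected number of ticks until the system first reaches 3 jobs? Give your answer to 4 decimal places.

3.2277

Let t(s) be the expected number of ticks to first reach 3 jobs from state s, with t(3 jobs) = 0. Conditioning on the first tick:
t(2 jobs) = 1 + 0.31·t(2 jobs) + 0.41·t(4 jobs)
t(4 jobs) = 1 + 0.33·t(2 jobs) + 0.31·t(4 jobs)
Solving: t(2 jobs) = 3.2277, t(4 jobs) = 2.9930.
Expected ticks from 2 jobs to 3 jobs: 3.2277.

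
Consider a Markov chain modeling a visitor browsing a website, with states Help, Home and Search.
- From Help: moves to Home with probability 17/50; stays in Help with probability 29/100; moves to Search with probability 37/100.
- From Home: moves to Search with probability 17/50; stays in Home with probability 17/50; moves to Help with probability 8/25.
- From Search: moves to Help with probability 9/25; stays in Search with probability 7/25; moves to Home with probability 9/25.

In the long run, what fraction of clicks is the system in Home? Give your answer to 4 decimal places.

Let the stationary distribution be π with π = πP and π_1 + π_2 + π_3 = 1.
π_1 = 0.29·π_1 + 0.32·π_2 + 0.36·π_3
π_2 = 0.34·π_1 + 0.34·π_2 + 0.36·π_3
Solving with the normalization constraint gives π = (0.3235, 0.3466, 0.3299).
So the stationary probability of Home is 0.3466.

0.3466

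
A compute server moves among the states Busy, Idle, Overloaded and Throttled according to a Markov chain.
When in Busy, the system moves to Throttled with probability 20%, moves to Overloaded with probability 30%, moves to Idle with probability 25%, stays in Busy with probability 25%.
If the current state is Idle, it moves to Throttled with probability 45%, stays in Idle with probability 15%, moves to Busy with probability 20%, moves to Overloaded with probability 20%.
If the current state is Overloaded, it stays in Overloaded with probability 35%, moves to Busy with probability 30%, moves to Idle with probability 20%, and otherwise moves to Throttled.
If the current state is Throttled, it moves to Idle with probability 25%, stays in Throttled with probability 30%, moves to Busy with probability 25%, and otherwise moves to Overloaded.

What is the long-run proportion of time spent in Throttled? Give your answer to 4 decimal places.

0.2673

Let the stationary distribution be π with π = πP and π_1 + π_2 + π_3 + π_4 = 1.
π_1 = 0.25·π_1 + 0.2·π_2 + 0.3·π_3 + 0.25·π_4
π_2 = 0.25·π_1 + 0.15·π_2 + 0.2·π_3 + 0.25·π_4
π_3 = 0.3·π_1 + 0.2·π_2 + 0.35·π_3 + 0.2·π_4
Solving with the normalization constraint gives π = (0.2525, 0.2152, 0.2650, 0.2673).
So the stationary probability of Throttled is 0.2673.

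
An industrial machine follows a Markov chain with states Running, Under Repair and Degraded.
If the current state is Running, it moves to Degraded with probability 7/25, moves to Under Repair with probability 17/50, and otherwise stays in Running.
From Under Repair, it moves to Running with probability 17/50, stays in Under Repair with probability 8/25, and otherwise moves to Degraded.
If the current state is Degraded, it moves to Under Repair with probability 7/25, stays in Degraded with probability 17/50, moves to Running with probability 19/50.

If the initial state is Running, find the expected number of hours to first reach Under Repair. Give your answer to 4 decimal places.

3.1044

Let t(s) be the expected number of hours to first reach Under Repair from state s, with t(Under Repair) = 0. Conditioning on the first hour:
t(Running) = 1 + 0.38·t(Running) + 0.28·t(Degraded)
t(Degraded) = 1 + 0.38·t(Running) + 0.34·t(Degraded)
Solving: t(Running) = 3.1044, t(Degraded) = 3.3025.
Expected hours from Running to Under Repair: 3.1044.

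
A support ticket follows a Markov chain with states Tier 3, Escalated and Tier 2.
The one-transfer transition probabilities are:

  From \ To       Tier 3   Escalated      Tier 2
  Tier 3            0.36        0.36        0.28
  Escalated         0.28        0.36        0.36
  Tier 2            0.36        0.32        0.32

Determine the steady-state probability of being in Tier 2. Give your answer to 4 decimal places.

0.3206

Let the stationary distribution be π with π = πP and π_1 + π_2 + π_3 = 1.
π_1 = 0.36·π_1 + 0.28·π_2 + 0.36·π_3
π_2 = 0.36·π_1 + 0.36·π_2 + 0.32·π_3
Solving with the normalization constraint gives π = (0.3322, 0.3472, 0.3206).
So the stationary probability of Tier 2 is 0.3206.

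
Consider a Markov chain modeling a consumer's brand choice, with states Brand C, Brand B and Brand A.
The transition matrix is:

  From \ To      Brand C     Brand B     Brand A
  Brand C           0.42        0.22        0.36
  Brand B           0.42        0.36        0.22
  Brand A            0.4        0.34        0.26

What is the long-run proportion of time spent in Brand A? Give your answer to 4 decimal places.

Let the stationary distribution be π with π = πP and π_1 + π_2 + π_3 = 1.
π_1 = 0.42·π_1 + 0.42·π_2 + 0.4·π_3
π_2 = 0.22·π_1 + 0.36·π_2 + 0.34·π_3
Solving with the normalization constraint gives π = (0.4142, 0.2962, 0.2896).
So the stationary probability of Brand A is 0.2896.

0.2896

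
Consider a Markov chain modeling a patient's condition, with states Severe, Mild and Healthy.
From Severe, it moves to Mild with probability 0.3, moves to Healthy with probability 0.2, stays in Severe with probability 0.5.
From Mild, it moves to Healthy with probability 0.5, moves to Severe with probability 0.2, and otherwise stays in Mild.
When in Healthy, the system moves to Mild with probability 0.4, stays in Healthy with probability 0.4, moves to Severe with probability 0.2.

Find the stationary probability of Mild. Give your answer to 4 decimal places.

Let the stationary distribution be π with π = πP and π_1 + π_2 + π_3 = 1.
π_1 = 0.5·π_1 + 0.2·π_2 + 0.2·π_3
π_2 = 0.3·π_1 + 0.3·π_2 + 0.4·π_3
Solving with the normalization constraint gives π = (0.2857, 0.3377, 0.3766).
So the stationary probability of Mild is 0.3377.

0.3377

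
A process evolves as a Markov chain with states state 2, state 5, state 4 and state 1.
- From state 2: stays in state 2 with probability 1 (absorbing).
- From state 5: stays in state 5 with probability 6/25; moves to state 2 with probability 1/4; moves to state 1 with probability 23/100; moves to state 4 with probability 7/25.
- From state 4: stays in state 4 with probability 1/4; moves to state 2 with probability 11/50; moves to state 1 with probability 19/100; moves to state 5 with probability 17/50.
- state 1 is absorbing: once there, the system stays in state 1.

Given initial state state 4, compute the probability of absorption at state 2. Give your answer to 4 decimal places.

Let h(s) be the probability of absorption at state 2 starting from transient state s. Then h(state 2) = 1 and h(state 1) = 0. By first-step analysis:
h(state 5) = 0.25·1 + 0.24·h(state 5) + 0.28·h(state 4) + 0.23·0
h(state 4) = 0.22·1 + 0.34·h(state 5) + 0.25·h(state 4) + 0.19·0
Solving: h(state 5) = 0.5246, h(state 4) = 0.5312.
Starting from state 4, the probability is 0.5312.

0.5312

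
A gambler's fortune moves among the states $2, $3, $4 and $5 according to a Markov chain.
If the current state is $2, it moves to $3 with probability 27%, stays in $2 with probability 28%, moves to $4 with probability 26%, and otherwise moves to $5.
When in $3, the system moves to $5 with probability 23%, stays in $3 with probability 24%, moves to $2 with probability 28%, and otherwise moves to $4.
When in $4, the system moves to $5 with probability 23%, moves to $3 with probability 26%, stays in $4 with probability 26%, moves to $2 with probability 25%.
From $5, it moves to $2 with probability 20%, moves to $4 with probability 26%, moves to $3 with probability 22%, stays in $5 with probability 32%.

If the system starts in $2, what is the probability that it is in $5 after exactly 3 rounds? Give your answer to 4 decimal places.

0.2410

Propagate the distribution vector 3 rounds from $2.
After 0 rounds: (1.0000, 0.0000, 0.0000, 0.0000)
After 1 round: (0.2800, 0.2700, 0.2600, 0.1900)
After 2 rounds: (0.2570, 0.2498, 0.2573, 0.2359)
After 3 rounds: (0.2534, 0.2481, 0.2575, 0.2410)
P(in $5 after 3 rounds) = 0.2410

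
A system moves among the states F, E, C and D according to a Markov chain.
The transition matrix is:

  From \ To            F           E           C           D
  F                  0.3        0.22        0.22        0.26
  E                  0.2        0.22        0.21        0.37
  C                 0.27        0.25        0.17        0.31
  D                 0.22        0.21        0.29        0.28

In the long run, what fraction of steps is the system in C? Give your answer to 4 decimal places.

Let the stationary distribution be π with π = πP and π_1 + π_2 + π_3 + π_4 = 1.
π_1 = 0.3·π_1 + 0.2·π_2 + 0.27·π_3 + 0.22·π_4
π_2 = 0.22·π_1 + 0.22·π_2 + 0.25·π_3 + 0.21·π_4
π_3 = 0.22·π_1 + 0.21·π_2 + 0.17·π_3 + 0.29·π_4
Solving with the normalization constraint gives π = (0.2466, 0.2238, 0.2275, 0.3020).
So the stationary probability of C is 0.2275.

0.2275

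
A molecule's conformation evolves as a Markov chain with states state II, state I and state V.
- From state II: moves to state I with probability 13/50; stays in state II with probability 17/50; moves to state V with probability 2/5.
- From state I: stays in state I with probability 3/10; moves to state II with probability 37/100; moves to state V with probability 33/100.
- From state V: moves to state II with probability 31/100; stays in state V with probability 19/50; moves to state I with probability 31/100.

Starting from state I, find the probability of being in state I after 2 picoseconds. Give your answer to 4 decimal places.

0.2885

Sum over the intermediate state after 1 picosecond:
P = P(state I→state II)·P(state II→state I) + P(state I→state I)·P(state I→state I) + P(state I→state V)·P(state V→state I)
  = 0.37×0.26 + 0.3×0.3 + 0.33×0.31
  = 0.0962 + 0.0900 + 0.1023 = 0.2885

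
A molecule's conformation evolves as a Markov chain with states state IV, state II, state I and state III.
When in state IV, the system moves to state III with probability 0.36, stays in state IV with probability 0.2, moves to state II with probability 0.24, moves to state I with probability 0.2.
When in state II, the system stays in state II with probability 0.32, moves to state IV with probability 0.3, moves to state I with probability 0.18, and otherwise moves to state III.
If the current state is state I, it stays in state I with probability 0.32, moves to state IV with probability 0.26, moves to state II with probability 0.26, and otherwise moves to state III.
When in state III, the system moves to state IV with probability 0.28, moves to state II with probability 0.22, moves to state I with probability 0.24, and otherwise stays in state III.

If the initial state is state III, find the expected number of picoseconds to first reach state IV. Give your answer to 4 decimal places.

3.5686

Let t(s) be the expected number of picoseconds to first reach state IV from state s, with t(state IV) = 0. Conditioning on the first picosecond:
t(state II) = 1 + 0.32·t(state II) + 0.18·t(state I) + 0.2·t(state III)
t(state I) = 1 + 0.26·t(state II) + 0.32·t(state I) + 0.16·t(state III)
t(state III) = 1 + 0.22·t(state II) + 0.24·t(state I) + 0.26·t(state III)
Solving: t(state II) = 3.4844, t(state I) = 3.6425, t(state III) = 3.5686.
Expected picoseconds from state III to state IV: 3.5686.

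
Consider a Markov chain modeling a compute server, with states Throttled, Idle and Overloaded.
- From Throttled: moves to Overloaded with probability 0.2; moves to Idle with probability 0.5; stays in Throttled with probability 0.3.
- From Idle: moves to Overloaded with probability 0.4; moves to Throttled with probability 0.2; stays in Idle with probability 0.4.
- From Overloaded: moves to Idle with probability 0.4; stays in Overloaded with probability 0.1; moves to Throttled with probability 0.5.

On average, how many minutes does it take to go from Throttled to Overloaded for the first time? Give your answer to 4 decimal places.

Let t(s) be the expected number of minutes to first reach Overloaded from state s, with t(Overloaded) = 0. Conditioning on the first minute:
t(Throttled) = 1 + 0.3·t(Throttled) + 0.5·t(Idle)
t(Idle) = 1 + 0.2·t(Throttled) + 0.4·t(Idle)
Solving: t(Throttled) = 3.4375, t(Idle) = 2.8125.
Expected minutes from Throttled to Overloaded: 3.4375.

3.4375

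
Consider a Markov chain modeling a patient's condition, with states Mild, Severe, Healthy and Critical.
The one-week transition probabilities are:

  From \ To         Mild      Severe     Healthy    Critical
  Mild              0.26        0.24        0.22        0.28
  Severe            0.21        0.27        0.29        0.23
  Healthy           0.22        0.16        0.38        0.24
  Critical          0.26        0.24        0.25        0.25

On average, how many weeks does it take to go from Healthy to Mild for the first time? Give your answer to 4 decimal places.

4.3936

Let t(s) be the expected number of weeks to first reach Mild from state s, with t(Mild) = 0. Conditioning on the first week:
t(Severe) = 1 + 0.27·t(Severe) + 0.29·t(Healthy) + 0.23·t(Critical)
t(Healthy) = 1 + 0.16·t(Severe) + 0.38·t(Healthy) + 0.24·t(Critical)
t(Critical) = 1 + 0.24·t(Severe) + 0.25·t(Healthy) + 0.25·t(Critical)
Solving: t(Severe) = 4.4450, t(Healthy) = 4.3936, t(Critical) = 4.2203.
Expected weeks from Healthy to Mild: 4.3936.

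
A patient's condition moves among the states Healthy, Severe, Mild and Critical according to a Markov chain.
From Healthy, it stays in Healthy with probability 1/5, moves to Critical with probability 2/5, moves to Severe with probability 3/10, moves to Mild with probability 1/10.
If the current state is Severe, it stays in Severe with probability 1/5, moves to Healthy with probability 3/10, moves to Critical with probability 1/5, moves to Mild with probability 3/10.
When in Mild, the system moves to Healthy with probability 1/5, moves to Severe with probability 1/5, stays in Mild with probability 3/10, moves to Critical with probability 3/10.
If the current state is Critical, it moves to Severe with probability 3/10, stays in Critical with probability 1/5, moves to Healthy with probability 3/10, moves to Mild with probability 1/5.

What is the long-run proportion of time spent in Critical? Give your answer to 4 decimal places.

0.2727

Let the stationary distribution be π with π = πP and π_1 + π_2 + π_3 + π_4 = 1.
π_1 = 0.2·π_1 + 0.3·π_2 + 0.2·π_3 + 0.3·π_4
π_2 = 0.3·π_1 + 0.2·π_2 + 0.2·π_3 + 0.3·π_4
π_3 = 0.1·π_1 + 0.3·π_2 + 0.3·π_3 + 0.2·π_4
Solving with the normalization constraint gives π = (0.2525, 0.2525, 0.2222, 0.2727).
So the stationary probability of Critical is 0.2727.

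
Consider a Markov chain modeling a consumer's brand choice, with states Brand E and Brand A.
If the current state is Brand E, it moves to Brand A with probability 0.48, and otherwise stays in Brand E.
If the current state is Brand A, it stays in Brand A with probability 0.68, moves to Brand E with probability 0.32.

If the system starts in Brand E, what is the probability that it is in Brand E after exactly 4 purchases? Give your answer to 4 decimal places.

0.4010

Propagate the distribution vector 4 purchases from Brand E.
After 0 purchases: (1.0000, 0.0000)
After 1 purchase: (0.5200, 0.4800)
After 2 purchases: (0.4240, 0.5760)
After 3 purchases: (0.4048, 0.5952)
After 4 purchases: (0.4010, 0.5990)
P(in Brand E after 4 purchases) = 0.4010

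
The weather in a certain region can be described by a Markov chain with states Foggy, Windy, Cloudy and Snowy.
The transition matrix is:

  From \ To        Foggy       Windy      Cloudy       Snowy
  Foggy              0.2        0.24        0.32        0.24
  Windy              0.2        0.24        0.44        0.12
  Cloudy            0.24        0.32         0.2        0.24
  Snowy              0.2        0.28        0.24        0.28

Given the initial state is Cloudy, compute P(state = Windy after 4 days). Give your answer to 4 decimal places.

0.2724

Propagate the distribution vector 4 days from Cloudy.
After 0 days: (0.0000, 0.0000, 1.0000, 0.0000)
After 1 day: (0.2400, 0.3200, 0.2000, 0.2400)
After 2 days: (0.2080, 0.2656, 0.3152, 0.2112)
After 3 days: (0.2126, 0.2737, 0.2972, 0.2166)
After 4 days: (0.2119, 0.2724, 0.2999, 0.2158)
P(in Windy after 4 days) = 0.2724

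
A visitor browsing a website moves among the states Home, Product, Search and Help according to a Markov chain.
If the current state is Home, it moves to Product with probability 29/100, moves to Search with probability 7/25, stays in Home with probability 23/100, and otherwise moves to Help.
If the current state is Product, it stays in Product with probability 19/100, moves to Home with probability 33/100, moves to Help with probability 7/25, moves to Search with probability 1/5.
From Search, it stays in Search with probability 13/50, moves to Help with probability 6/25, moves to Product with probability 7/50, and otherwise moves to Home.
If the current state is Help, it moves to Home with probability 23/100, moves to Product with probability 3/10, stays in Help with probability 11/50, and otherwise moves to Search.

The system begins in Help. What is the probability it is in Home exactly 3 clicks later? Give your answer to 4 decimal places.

0.2842

Propagate the distribution vector 3 clicks from Help.
After 0 clicks: (0.0000, 0.0000, 0.0000, 1.0000)
After 1 click: (0.2300, 0.3000, 0.2500, 0.2200)
After 2 clicks: (0.2925, 0.2247, 0.2444, 0.2384)
After 3 clicks: (0.2842, 0.2333, 0.2500, 0.2325)
P(in Home after 3 clicks) = 0.2842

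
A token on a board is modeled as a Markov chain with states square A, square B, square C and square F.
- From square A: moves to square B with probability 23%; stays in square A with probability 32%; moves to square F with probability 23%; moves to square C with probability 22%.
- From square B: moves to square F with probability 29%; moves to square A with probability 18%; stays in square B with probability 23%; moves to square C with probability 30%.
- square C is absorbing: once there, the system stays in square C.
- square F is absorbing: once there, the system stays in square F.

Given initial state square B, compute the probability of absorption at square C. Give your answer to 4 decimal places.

Let h(s) be the probability of absorption at square C starting from transient state s. Then h(square C) = 1 and h(square F) = 0. By first-step analysis:
h(square A) = 0.32·h(square A) + 0.23·h(square B) + 0.22·1 + 0.23·0
h(square B) = 0.18·h(square A) + 0.23·h(square B) + 0.3·1 + 0.29·0
Solving: h(square A) = 0.4944, h(square B) = 0.5052.
Starting from square B, the probability is 0.5052.

0.5052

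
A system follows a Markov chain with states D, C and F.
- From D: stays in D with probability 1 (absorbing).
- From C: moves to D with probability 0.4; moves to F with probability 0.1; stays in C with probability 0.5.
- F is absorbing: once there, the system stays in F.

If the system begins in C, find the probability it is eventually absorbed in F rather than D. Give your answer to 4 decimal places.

0.2000

Let h(s) be the probability of absorption at F starting from transient state s. Then h(F) = 1 and h(D) = 0. By first-step analysis:
h(C) = 0.4·0 + 0.5·h(C) + 0.1·1
Solving: h(C) = 0.2000.
Starting from C, the probability is 0.2000.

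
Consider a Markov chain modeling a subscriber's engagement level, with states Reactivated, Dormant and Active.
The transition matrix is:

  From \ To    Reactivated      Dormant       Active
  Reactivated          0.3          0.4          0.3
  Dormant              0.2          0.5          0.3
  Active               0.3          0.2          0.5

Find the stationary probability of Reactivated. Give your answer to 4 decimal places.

Let the stationary distribution be π with π = πP and π_1 + π_2 + π_3 = 1.
π_1 = 0.3·π_1 + 0.2·π_2 + 0.3·π_3
π_2 = 0.4·π_1 + 0.5·π_2 + 0.2·π_3
Solving with the normalization constraint gives π = (0.2639, 0.3611, 0.3750).
So the stationary probability of Reactivated is 0.2639.

0.2639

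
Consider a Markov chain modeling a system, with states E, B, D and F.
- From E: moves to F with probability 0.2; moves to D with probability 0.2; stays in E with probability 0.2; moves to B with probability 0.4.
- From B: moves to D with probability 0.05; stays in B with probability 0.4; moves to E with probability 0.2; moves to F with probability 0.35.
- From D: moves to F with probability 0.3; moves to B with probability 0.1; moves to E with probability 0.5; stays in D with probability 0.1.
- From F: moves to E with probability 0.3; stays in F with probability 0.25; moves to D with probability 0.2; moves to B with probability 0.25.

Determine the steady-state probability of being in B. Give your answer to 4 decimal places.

0.3172

Let the stationary distribution be π with π = πP and π_1 + π_2 + π_3 + π_4 = 1.
π_1 = 0.2·π_1 + 0.2·π_2 + 0.5·π_3 + 0.3·π_4
π_2 = 0.4·π_1 + 0.4·π_2 + 0.1·π_3 + 0.25·π_4
π_3 = 0.2·π_1 + 0.05·π_2 + 0.1·π_3 + 0.2·π_4
Solving with the normalization constraint gives π = (0.2691, 0.3172, 0.1386, 0.2752).
So the stationary probability of B is 0.3172.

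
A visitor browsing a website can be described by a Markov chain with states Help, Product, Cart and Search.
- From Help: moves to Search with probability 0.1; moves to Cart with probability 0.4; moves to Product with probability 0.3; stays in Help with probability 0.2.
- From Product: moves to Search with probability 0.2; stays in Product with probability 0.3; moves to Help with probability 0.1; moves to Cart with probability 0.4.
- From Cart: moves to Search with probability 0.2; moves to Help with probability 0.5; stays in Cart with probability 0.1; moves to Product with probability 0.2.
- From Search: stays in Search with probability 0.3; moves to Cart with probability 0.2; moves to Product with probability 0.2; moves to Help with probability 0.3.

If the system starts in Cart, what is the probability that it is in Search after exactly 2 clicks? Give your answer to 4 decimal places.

0.1700

Propagate the distribution vector 2 clicks from Cart.
After 0 clicks: (0.0000, 0.0000, 1.0000, 0.0000)
After 1 click: (0.5000, 0.2000, 0.1000, 0.2000)
After 2 clicks: (0.2300, 0.2700, 0.3300, 0.1700)
P(in Search after 2 clicks) = 0.1700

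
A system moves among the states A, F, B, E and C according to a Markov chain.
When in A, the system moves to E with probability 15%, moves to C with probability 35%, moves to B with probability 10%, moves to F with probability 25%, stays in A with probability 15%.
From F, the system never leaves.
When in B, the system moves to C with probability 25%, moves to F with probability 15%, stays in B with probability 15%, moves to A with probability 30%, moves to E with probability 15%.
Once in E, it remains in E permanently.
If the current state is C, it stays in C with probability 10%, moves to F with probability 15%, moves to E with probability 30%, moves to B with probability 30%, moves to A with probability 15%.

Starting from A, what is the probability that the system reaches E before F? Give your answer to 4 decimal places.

Let h(s) be the probability of absorption at E starting from transient state s. Then h(E) = 1 and h(F) = 0. By first-step analysis:
h(A) = 0.15·h(A) + 0.25·0 + 0.1·h(B) + 0.15·1 + 0.35·h(C)
h(B) = 0.3·h(A) + 0.15·0 + 0.15·h(B) + 0.15·1 + 0.25·h(C)
h(C) = 0.15·h(A) + 0.15·0 + 0.3·h(B) + 0.3·1 + 0.1·h(C)
Solving: h(A) = 0.4785, h(B) = 0.5176, h(C) = 0.5856.
Starting from A, the probability is 0.4785.

0.4785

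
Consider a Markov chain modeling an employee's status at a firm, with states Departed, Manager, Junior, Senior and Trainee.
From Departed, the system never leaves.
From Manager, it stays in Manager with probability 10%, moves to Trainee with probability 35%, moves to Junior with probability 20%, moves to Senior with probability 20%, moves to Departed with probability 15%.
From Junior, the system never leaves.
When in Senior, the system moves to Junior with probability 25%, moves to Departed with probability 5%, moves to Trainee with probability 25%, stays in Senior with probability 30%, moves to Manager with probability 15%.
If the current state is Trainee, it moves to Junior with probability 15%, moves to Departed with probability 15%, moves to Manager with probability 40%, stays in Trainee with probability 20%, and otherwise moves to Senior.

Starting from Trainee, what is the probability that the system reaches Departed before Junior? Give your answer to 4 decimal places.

0.4271

Let h(s) be the probability of absorption at Departed starting from transient state s. Then h(Departed) = 1 and h(Junior) = 0. By first-step analysis:
h(Manager) = 0.15·1 + 0.1·h(Manager) + 0.2·0 + 0.2·h(Senior) + 0.35·h(Trainee)
h(Senior) = 0.05·1 + 0.15·h(Manager) + 0.25·0 + 0.3·h(Senior) + 0.25·h(Trainee)
h(Trainee) = 0.15·1 + 0.4·h(Manager) + 0.15·0 + 0.1·h(Senior) + 0.2·h(Trainee)
Solving: h(Manager) = 0.4016, h(Senior) = 0.3100, h(Trainee) = 0.4271.
Starting from Trainee, the probability is 0.4271.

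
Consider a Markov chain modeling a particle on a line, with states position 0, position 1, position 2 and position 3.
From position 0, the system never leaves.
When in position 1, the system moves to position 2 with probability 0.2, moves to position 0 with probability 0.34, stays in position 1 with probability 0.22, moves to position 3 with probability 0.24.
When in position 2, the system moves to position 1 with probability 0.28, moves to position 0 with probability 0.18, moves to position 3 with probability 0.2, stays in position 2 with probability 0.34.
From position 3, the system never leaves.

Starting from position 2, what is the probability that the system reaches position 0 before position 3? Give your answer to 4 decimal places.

Let h(s) be the probability of absorption at position 0 starting from transient state s. Then h(position 0) = 1 and h(position 3) = 0. By first-step analysis:
h(position 1) = 0.34·1 + 0.22·h(position 1) + 0.2·h(position 2) + 0.24·0
h(position 2) = 0.18·1 + 0.28·h(position 1) + 0.34·h(position 2) + 0.2·0
Solving: h(position 1) = 0.5676, h(position 2) = 0.5135.
Starting from position 2, the probability is 0.5135.

0.5135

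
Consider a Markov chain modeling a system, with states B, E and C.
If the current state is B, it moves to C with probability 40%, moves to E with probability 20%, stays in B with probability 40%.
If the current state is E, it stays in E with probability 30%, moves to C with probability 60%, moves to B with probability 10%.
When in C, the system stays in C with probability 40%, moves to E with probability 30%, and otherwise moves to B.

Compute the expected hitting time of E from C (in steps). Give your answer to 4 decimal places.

3.7500

Let t(s) be the expected number of steps to first reach E from state s, with t(E) = 0. Conditioning on the first step:
t(B) = 1 + 0.4·t(B) + 0.4·t(C)
t(C) = 1 + 0.3·t(B) + 0.4·t(C)
Solving: t(B) = 4.1667, t(C) = 3.7500.
Expected steps from C to E: 3.7500.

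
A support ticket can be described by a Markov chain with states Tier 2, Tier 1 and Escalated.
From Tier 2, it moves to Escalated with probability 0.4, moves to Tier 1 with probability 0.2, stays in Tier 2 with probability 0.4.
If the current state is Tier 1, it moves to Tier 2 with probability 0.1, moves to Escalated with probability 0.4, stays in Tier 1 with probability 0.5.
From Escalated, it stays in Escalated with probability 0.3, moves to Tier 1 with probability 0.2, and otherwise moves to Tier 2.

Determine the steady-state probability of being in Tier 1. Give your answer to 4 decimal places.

Let the stationary distribution be π with π = πP and π_1 + π_2 + π_3 = 1.
π_1 = 0.4·π_1 + 0.1·π_2 + 0.5·π_3
π_2 = 0.2·π_1 + 0.5·π_2 + 0.2·π_3
Solving with the normalization constraint gives π = (0.3506, 0.2857, 0.3636).
So the stationary probability of Tier 1 is 0.2857.

0.2857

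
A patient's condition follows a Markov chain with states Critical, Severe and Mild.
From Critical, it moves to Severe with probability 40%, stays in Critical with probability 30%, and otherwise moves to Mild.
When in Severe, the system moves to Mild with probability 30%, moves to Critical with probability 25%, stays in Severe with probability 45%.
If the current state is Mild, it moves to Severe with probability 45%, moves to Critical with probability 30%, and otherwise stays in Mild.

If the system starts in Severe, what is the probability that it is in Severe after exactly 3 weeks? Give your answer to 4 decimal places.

0.4361

Propagate the distribution vector 3 weeks from Severe.
After 0 weeks: (0.0000, 1.0000, 0.0000)
After 1 week: (0.2500, 0.4500, 0.3000)
After 2 weeks: (0.2775, 0.4375, 0.2850)
After 3 weeks: (0.2781, 0.4361, 0.2858)
P(in Severe after 3 weeks) = 0.4361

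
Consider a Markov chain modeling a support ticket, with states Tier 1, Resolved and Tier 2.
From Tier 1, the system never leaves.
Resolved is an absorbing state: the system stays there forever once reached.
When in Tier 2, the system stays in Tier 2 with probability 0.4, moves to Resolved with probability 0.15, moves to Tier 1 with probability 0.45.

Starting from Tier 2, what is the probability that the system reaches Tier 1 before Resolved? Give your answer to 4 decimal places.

0.7500

Let h(s) be the probability of absorption at Tier 1 starting from transient state s. Then h(Tier 1) = 1 and h(Resolved) = 0. By first-step analysis:
h(Tier 2) = 0.45·1 + 0.15·0 + 0.4·h(Tier 2)
Solving: h(Tier 2) = 0.7500.
Starting from Tier 2, the probability is 0.7500.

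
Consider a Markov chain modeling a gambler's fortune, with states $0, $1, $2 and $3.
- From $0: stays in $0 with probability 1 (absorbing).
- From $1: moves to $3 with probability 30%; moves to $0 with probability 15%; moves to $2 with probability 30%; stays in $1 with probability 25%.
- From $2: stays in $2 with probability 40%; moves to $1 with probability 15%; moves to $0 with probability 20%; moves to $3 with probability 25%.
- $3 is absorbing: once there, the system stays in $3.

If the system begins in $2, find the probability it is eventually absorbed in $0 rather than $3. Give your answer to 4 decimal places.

0.4259

Let h(s) be the probability of absorption at $0 starting from transient state s. Then h($0) = 1 and h($3) = 0. By first-step analysis:
h($1) = 0.15·1 + 0.25·h($1) + 0.3·h($2) + 0.3·0
h($2) = 0.2·1 + 0.15·h($1) + 0.4·h($2) + 0.25·0
Solving: h($1) = 0.3704, h($2) = 0.4259.
Starting from $2, the probability is 0.4259.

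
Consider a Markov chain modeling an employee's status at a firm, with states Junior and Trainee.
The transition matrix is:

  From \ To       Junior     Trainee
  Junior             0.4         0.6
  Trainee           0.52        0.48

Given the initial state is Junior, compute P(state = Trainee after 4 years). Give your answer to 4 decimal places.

0.5356

Propagate the distribution vector 4 years from Junior.
After 0 years: (1.0000, 0.0000)
After 1 year: (0.4000, 0.6000)
After 2 years: (0.4720, 0.5280)
After 3 years: (0.4634, 0.5366)
After 4 years: (0.4644, 0.5356)
P(in Trainee after 4 years) = 0.5356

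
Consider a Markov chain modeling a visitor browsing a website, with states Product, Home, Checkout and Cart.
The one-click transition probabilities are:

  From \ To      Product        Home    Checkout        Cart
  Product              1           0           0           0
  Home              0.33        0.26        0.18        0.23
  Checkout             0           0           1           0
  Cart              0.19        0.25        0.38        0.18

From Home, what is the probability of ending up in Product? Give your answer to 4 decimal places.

Let h(s) be the probability of absorption at Product starting from transient state s. Then h(Product) = 1 and h(Checkout) = 0. By first-step analysis:
h(Home) = 0.33·1 + 0.26·h(Home) + 0.18·0 + 0.23·h(Cart)
h(Cart) = 0.19·1 + 0.25·h(Home) + 0.38·0 + 0.18·h(Cart)
Solving: h(Home) = 0.5722, h(Cart) = 0.4062.
Starting from Home, the probability is 0.5722.

0.5722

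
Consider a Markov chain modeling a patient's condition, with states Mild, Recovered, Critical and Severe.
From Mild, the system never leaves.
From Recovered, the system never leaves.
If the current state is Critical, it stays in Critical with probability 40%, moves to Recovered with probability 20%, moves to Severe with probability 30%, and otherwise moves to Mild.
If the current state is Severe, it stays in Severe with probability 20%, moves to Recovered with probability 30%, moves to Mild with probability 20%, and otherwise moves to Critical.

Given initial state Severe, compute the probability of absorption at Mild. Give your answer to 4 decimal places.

Let h(s) be the probability of absorption at Mild starting from transient state s. Then h(Mild) = 1 and h(Recovered) = 0. By first-step analysis:
h(Critical) = 0.1·1 + 0.2·0 + 0.4·h(Critical) + 0.3·h(Severe)
h(Severe) = 0.2·1 + 0.3·0 + 0.3·h(Critical) + 0.2·h(Severe)
Solving: h(Critical) = 0.3590, h(Severe) = 0.3846.
Starting from Severe, the probability is 0.3846.

0.3846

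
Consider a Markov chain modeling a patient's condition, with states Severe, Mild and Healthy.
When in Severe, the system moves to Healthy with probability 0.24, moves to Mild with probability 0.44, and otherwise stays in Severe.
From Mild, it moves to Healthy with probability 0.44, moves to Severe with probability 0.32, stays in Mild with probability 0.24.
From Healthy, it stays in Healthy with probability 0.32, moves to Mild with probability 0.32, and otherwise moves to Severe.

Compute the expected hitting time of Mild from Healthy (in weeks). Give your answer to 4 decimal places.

2.7660

Let t(s) be the expected number of weeks to first reach Mild from state s, with t(Mild) = 0. Conditioning on the first week:
t(Severe) = 1 + 0.32·t(Severe) + 0.24·t(Healthy)
t(Healthy) = 1 + 0.36·t(Severe) + 0.32·t(Healthy)
Solving: t(Severe) = 2.4468, t(Healthy) = 2.7660.
Expected weeks from Healthy to Mild: 2.7660.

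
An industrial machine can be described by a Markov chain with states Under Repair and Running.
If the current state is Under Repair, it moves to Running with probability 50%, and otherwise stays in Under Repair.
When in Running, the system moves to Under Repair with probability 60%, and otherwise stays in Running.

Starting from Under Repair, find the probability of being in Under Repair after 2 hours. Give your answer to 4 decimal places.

Sum over the intermediate state after 1 hour:
P = P(Under Repair→Under Repair)·P(Under Repair→Under Repair) + P(Under Repair→Running)·P(Running→Under Repair)
  = 0.5×0.5 + 0.5×0.6
  = 0.2500 + 0.3000 = 0.5500

0.5500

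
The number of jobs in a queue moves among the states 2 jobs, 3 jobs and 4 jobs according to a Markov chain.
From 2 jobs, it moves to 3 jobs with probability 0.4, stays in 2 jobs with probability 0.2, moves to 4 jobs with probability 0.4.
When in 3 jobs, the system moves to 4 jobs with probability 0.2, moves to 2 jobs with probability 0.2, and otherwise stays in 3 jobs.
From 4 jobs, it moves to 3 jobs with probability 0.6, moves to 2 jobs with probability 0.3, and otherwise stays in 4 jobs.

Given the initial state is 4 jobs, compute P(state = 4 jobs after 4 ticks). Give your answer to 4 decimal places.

0.2233

Propagate the distribution vector 4 ticks from 4 jobs.
After 0 ticks: (0.0000, 0.0000, 1.0000)
After 1 tick: (0.3000, 0.6000, 0.1000)
After 2 ticks: (0.2100, 0.5400, 0.2500)
After 3 ticks: (0.2250, 0.5580, 0.2170)
After 4 ticks: (0.2217, 0.5550, 0.2233)
P(in 4 jobs after 4 ticks) = 0.2233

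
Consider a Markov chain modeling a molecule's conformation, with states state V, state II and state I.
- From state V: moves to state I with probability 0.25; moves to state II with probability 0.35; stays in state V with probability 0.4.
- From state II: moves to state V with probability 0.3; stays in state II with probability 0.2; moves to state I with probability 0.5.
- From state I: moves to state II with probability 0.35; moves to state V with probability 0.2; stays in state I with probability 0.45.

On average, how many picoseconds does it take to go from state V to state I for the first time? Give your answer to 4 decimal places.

Let t(s) be the expected number of picoseconds to first reach state I from state s, with t(state I) = 0. Conditioning on the first picosecond:
t(state V) = 1 + 0.4·t(state V) + 0.35·t(state II)
t(state II) = 1 + 0.3·t(state V) + 0.2·t(state II)
Solving: t(state V) = 3.0667, t(state II) = 2.4000.
Expected picoseconds from state V to state I: 3.0667.

3.0667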